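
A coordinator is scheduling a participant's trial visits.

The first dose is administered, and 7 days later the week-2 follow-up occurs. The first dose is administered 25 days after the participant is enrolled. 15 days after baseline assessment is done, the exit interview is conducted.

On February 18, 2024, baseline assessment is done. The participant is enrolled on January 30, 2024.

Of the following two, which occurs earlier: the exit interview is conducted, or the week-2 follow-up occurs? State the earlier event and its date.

The week-2 follow-up occurs — March 2, 2024

Baseline assessment is done: Feb 18, 2024.
The exit interview is conducted: Feb 18, 2024 + 15 days = Mar 4, 2024.
The participant is enrolled: Jan 30, 2024.
The first dose is administered: Jan 30, 2024 + 25 days = Feb 24, 2024.
The week-2 follow-up occurs: Feb 24, 2024 + 7 days = Mar 2, 2024.
Comparing: the exit interview is conducted on Mar 4, 2024 vs the week-2 follow-up occurs on Mar 2, 2024. Earlier: the week-2 follow-up occurs.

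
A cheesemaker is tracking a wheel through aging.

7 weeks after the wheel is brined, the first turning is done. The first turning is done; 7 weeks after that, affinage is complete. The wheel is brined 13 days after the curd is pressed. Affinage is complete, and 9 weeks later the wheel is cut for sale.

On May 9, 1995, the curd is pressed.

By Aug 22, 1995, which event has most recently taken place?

The first turning is done

The curd is pressed: May 9, 1995.
The wheel is brined: May 9, 1995 + 13 days = May 22, 1995.
The first turning is done: May 22, 1995 + 7 weeks = Jul 10, 1995.
Affinage is complete: Jul 10, 1995 + 7 weeks = Aug 28, 1995.
The wheel is cut for sale: Aug 28, 1995 + 9 weeks = Oct 30, 1995.
Aug 22, 1995 falls between when the first turning is done (Jul 10, 1995) and when affinage is complete (Aug 28, 1995).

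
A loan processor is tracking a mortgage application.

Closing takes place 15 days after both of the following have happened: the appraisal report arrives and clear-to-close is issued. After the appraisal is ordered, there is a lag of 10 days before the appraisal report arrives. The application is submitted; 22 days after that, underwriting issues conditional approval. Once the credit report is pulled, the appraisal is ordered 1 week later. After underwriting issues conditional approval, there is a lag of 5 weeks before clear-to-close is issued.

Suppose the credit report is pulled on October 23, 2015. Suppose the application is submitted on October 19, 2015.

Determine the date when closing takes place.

The credit report is pulled: Oct 23, 2015.
The appraisal is ordered: Oct 23, 2015 + 1 week = Oct 30, 2015.
The appraisal report arrives: Oct 30, 2015 + 10 days = Nov 9, 2015.
The application is submitted: Oct 19, 2015.
Underwriting issues conditional approval: Oct 19, 2015 + 22 days = Nov 10, 2015.
Clear-to-close is issued: Nov 10, 2015 + 5 weeks = Dec 15, 2015.
Both prerequisites met — the appraisal report arrives (Nov 9, 2015), clear-to-close is issued (Dec 15, 2015); the later is Dec 15, 2015.
Closing takes place: Dec 15, 2015 + 15 days = Dec 30, 2015.

December 30, 2015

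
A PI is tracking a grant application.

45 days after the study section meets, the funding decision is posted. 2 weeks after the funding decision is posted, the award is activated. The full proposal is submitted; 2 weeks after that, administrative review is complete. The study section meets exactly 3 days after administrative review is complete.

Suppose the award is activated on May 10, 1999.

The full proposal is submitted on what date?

The award is activated: May 10, 1999.
The funding decision is posted: May 10, 1999 − 2 weeks = Apr 26, 1999.
The study section meets: Apr 26, 1999 − 45 days = Mar 12, 1999.
Administrative review is complete: Mar 12, 1999 − 3 days = Mar 9, 1999.
The full proposal is submitted: Mar 9, 1999 − 2 weeks = Feb 23, 1999.

February 23, 1999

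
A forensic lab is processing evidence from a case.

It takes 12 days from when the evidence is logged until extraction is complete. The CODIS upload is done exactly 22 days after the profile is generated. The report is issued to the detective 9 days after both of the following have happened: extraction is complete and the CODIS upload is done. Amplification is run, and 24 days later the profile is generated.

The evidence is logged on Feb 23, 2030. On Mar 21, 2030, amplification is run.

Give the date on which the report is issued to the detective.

The evidence is logged: Feb 23, 2030.
Extraction is complete: Feb 23, 2030 + 12 days = Mar 7, 2030.
Amplification is run: Mar 21, 2030.
The profile is generated: Mar 21, 2030 + 24 days = Apr 14, 2030.
The CODIS upload is done: Apr 14, 2030 + 22 days = May 6, 2030.
Both prerequisites met — extraction is complete (Mar 7, 2030), the CODIS upload is done (May 6, 2030); the later is May 6, 2030.
The report is issued to the detective: May 6, 2030 + 9 days = May 15, 2030.

May 15, 2030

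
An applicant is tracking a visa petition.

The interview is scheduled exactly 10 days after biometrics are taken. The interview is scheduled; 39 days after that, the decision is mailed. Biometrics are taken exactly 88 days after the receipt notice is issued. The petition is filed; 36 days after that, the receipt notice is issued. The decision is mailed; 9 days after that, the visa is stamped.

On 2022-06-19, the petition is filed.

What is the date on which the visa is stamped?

The petition is filed: Jun 19, 2022.
The receipt notice is issued: Jun 19, 2022 + 36 days = Jul 25, 2022.
Biometrics are taken: Jul 25, 2022 + 88 days = Oct 21, 2022.
The interview is scheduled: Oct 21, 2022 + 10 days = Oct 31, 2022.
The decision is mailed: Oct 31, 2022 + 39 days = Dec 9, 2022.
The visa is stamped: Dec 9, 2022 + 9 days = Dec 18, 2022.

2022-12-18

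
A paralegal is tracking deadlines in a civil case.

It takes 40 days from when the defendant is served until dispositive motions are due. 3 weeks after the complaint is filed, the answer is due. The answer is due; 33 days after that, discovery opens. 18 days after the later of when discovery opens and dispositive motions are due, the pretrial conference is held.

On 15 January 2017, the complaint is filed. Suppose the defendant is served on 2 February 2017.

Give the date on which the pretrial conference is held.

1 April 2017

The complaint is filed: Jan 15, 2017.
The answer is due: Jan 15, 2017 + 3 weeks = Feb 5, 2017.
Discovery opens: Feb 5, 2017 + 33 days = Mar 10, 2017.
The defendant is served: Feb 2, 2017.
Dispositive motions are due: Feb 2, 2017 + 40 days = Mar 14, 2017.
Both prerequisites met — discovery opens (Mar 10, 2017), dispositive motions are due (Mar 14, 2017); the later is Mar 14, 2017.
The pretrial conference is held: Mar 14, 2017 + 18 days = Apr 1, 2017.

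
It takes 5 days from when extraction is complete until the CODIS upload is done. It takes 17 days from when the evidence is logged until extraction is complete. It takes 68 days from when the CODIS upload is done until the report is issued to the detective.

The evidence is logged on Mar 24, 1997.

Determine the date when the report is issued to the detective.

The evidence is logged: Mar 24, 1997.
Extraction is complete: Mar 24, 1997 + 17 days = Apr 10, 1997.
The CODIS upload is done: Apr 10, 1997 + 5 days = Apr 15, 1997.
The report is issued to the detective: Apr 15, 1997 + 68 days = Jun 22, 1997.

Jun 22, 1997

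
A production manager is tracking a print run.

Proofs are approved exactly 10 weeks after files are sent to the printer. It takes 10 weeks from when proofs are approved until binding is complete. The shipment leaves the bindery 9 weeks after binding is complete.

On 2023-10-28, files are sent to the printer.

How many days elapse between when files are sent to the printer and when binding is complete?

Causal path: files are sent to the printer → proofs are approved → binding is complete.
Total delay along the path: 10 + 10 weeks = 20 weeks = 140 days.

140 days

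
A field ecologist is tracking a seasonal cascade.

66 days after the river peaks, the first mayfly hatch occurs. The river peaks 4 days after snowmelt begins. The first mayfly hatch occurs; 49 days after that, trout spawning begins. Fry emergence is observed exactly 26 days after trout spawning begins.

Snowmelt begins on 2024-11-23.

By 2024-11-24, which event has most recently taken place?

Snowmelt begins

Snowmelt begins: Nov 23, 2024.
The river peaks: Nov 23, 2024 + 4 days = Nov 27, 2024.
The first mayfly hatch occurs: Nov 27, 2024 + 66 days = Feb 1, 2025.
Trout spawning begins: Feb 1, 2025 + 49 days = Mar 22, 2025.
Fry emergence is observed: Mar 22, 2025 + 26 days = Apr 17, 2025.
Nov 24, 2024 falls between when snowmelt begins (Nov 23, 2024) and when the river peaks (Nov 27, 2024).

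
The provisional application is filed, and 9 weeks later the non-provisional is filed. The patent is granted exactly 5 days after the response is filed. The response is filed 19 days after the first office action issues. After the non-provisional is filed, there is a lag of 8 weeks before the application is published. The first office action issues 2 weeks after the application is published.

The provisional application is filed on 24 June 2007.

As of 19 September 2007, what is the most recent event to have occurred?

The provisional application is filed: Jun 24, 2007.
The non-provisional is filed: Jun 24, 2007 + 9 weeks = Aug 26, 2007.
The application is published: Aug 26, 2007 + 8 weeks = Oct 21, 2007.
The first office action issues: Oct 21, 2007 + 2 weeks = Nov 4, 2007.
The response is filed: Nov 4, 2007 + 19 days = Nov 23, 2007.
The patent is granted: Nov 23, 2007 + 5 days = Nov 28, 2007.
Sep 19, 2007 falls between when the non-provisional is filed (Aug 26, 2007) and when the application is published (Oct 21, 2007).

The non-provisional is filed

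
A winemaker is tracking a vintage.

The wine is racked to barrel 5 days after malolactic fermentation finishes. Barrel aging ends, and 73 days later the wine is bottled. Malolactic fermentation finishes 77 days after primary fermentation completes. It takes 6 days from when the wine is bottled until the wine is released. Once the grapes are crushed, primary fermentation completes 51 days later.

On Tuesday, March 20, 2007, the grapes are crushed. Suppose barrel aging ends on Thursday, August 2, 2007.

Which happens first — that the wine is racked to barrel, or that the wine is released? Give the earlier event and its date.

The grapes are crushed: Mar 20, 2007.
Primary fermentation completes: Mar 20, 2007 + 51 days = May 10, 2007.
Malolactic fermentation finishes: May 10, 2007 + 77 days = Jul 26, 2007.
The wine is racked to barrel: Jul 26, 2007 + 5 days = Jul 31, 2007.
Barrel aging ends: Aug 2, 2007.
The wine is bottled: Aug 2, 2007 + 73 days = Oct 14, 2007.
The wine is released: Oct 14, 2007 + 6 days = Oct 20, 2007.
Comparing: the wine is racked to barrel on Jul 31, 2007 vs the wine is released on Oct 20, 2007. Earlier: the wine is racked to barrel.

The wine is racked to barrel — Tuesday, July 31, 2007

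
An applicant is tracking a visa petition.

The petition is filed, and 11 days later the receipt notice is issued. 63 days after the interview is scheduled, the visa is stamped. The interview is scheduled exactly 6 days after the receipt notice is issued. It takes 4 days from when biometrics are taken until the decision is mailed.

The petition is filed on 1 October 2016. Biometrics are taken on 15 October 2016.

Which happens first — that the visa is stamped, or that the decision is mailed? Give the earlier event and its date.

The petition is filed: Oct 1, 2016.
The receipt notice is issued: Oct 1, 2016 + 11 days = Oct 12, 2016.
The interview is scheduled: Oct 12, 2016 + 6 days = Oct 18, 2016.
The visa is stamped: Oct 18, 2016 + 63 days = Dec 20, 2016.
Biometrics are taken: Oct 15, 2016.
The decision is mailed: Oct 15, 2016 + 4 days = Oct 19, 2016.
Comparing: the visa is stamped on Dec 20, 2016 vs the decision is mailed on Oct 19, 2016. Earlier: the decision is mailed.

The decision is mailed — 19 October 2016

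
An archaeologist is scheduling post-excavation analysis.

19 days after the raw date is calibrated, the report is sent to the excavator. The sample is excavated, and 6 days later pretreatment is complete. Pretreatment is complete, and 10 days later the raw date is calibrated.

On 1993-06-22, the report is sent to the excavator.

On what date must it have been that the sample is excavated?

The report is sent to the excavator: Jun 22, 1993.
The raw date is calibrated: Jun 22, 1993 − 19 days = Jun 3, 1993.
Pretreatment is complete: Jun 3, 1993 − 10 days = May 24, 1993.
The sample is excavated: May 24, 1993 − 6 days = May 18, 1993.

1993-05-18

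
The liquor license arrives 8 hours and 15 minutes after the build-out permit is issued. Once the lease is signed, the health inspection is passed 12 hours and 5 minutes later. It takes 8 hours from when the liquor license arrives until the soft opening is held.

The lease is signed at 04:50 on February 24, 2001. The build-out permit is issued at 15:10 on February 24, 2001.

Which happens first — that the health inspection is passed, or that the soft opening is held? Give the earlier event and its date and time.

The health inspection is passed — 16:55 on February 24, 2001

The lease is signed: 04:50 Feb 24, 2001.
The health inspection is passed: 04:50 Feb 24, 2001 + 12h05m = 16:55 Feb 24, 2001.
The build-out permit is issued: 15:10 Feb 24, 2001.
The liquor license arrives: 15:10 Feb 24, 2001 + 8h15m = 23:25 Feb 24, 2001.
The soft opening is held: 23:25 Feb 24, 2001 + 8h = 07:25 Feb 25, 2001.
Comparing: the health inspection is passed at 16:55 Feb 24, 2001 vs the soft opening is held at 07:25 Feb 25, 2001. Earlier: the health inspection is passed.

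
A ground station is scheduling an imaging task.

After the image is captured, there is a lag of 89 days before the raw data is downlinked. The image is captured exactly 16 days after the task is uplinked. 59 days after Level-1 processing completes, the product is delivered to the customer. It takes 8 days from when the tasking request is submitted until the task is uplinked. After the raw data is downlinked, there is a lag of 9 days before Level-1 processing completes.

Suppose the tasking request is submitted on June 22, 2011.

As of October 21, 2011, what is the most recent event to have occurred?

The raw data is downlinked

The tasking request is submitted: Jun 22, 2011.
The task is uplinked: Jun 22, 2011 + 8 days = Jun 30, 2011.
The image is captured: Jun 30, 2011 + 16 days = Jul 16, 2011.
The raw data is downlinked: Jul 16, 2011 + 89 days = Oct 13, 2011.
Level-1 processing completes: Oct 13, 2011 + 9 days = Oct 22, 2011.
The product is delivered to the customer: Oct 22, 2011 + 59 days = Dec 20, 2011.
Oct 21, 2011 falls between when the raw data is downlinked (Oct 13, 2011) and when Level-1 processing completes (Oct 22, 2011).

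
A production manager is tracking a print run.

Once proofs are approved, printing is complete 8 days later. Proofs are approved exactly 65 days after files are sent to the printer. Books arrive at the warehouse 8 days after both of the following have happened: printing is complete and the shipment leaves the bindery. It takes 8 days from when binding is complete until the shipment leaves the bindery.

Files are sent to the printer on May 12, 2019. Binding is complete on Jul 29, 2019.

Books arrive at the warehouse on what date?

Aug 14, 2019

Files are sent to the printer: May 12, 2019.
Proofs are approved: May 12, 2019 + 65 days = Jul 16, 2019.
Printing is complete: Jul 16, 2019 + 8 days = Jul 24, 2019.
Binding is complete: Jul 29, 2019.
The shipment leaves the bindery: Jul 29, 2019 + 8 days = Aug 6, 2019.
Both prerequisites met — printing is complete (Jul 24, 2019), the shipment leaves the bindery (Aug 6, 2019); the later is Aug 6, 2019.
Books arrive at the warehouse: Aug 6, 2019 + 8 days = Aug 14, 2019.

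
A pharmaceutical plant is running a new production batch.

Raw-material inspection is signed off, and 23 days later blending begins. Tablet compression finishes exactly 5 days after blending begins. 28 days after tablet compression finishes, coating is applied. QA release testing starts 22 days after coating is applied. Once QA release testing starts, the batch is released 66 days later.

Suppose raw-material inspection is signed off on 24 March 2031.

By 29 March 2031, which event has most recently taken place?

Raw-material inspection is signed off: Mar 24, 2031.
Blending begins: Mar 24, 2031 + 23 days = Apr 16, 2031.
Tablet compression finishes: Apr 16, 2031 + 5 days = Apr 21, 2031.
Coating is applied: Apr 21, 2031 + 28 days = May 19, 2031.
QA release testing starts: May 19, 2031 + 22 days = Jun 10, 2031.
The batch is released: Jun 10, 2031 + 66 days = Aug 15, 2031.
Mar 29, 2031 falls between when raw-material inspection is signed off (Mar 24, 2031) and when blending begins (Apr 16, 2031).

Raw-material inspection is signed off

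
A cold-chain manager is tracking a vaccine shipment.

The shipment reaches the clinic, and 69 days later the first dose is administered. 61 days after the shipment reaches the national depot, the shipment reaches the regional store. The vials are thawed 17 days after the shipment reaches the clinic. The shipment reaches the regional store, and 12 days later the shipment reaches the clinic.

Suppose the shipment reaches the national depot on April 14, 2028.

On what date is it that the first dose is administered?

September 3, 2028

The shipment reaches the national depot: Apr 14, 2028.
The shipment reaches the regional store: Apr 14, 2028 + 61 days = Jun 14, 2028.
The shipment reaches the clinic: Jun 14, 2028 + 12 days = Jun 26, 2028.
The first dose is administered: Jun 26, 2028 + 69 days = Sep 3, 2028.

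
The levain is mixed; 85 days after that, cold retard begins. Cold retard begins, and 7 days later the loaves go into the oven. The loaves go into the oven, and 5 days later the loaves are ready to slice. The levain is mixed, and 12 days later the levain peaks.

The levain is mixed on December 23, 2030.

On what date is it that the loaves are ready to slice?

The levain is mixed: Dec 23, 2030.
Cold retard begins: Dec 23, 2030 + 85 days = Mar 18, 2031.
The loaves go into the oven: Mar 18, 2031 + 7 days = Mar 25, 2031.
The loaves are ready to slice: Mar 25, 2031 + 5 days = Mar 30, 2031.

March 30, 2031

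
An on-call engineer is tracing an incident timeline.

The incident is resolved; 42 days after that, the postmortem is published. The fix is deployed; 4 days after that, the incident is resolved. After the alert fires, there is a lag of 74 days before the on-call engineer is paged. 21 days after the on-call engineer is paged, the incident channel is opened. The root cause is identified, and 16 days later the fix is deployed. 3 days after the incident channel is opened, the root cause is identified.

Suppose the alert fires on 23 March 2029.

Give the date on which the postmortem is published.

The alert fires: Mar 23, 2029.
The on-call engineer is paged: Mar 23, 2029 + 74 days = Jun 5, 2029.
The incident channel is opened: Jun 5, 2029 + 21 days = Jun 26, 2029.
The root cause is identified: Jun 26, 2029 + 3 days = Jun 29, 2029.
The fix is deployed: Jun 29, 2029 + 16 days = Jul 15, 2029.
The incident is resolved: Jul 15, 2029 + 4 days = Jul 19, 2029.
The postmortem is published: Jul 19, 2029 + 42 days = Aug 30, 2029.

30 August 2029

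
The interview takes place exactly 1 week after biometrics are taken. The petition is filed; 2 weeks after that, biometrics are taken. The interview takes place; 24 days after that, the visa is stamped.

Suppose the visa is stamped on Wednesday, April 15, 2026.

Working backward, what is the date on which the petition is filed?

The visa is stamped: Apr 15, 2026.
The interview takes place: Apr 15, 2026 − 24 days = Mar 22, 2026.
Biometrics are taken: Mar 22, 2026 − 1 week = Mar 15, 2026.
The petition is filed: Mar 15, 2026 − 2 weeks = Mar 1, 2026.

Sunday, March 1, 2026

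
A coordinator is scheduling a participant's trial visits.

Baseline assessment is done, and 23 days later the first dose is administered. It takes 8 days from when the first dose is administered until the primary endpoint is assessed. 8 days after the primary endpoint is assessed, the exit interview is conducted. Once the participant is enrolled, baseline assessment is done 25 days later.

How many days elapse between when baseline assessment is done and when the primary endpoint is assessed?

31 days

Causal path: baseline assessment is done → the first dose is administered → the primary endpoint is assessed.
Total delay along the path: 23 + 8 = 31 days.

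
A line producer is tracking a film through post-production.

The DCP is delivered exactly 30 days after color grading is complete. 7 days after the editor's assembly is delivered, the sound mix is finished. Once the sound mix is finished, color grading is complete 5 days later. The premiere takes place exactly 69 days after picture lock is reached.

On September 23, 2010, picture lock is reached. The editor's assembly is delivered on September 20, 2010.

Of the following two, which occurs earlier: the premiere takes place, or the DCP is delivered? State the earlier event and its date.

The DCP is delivered — November 1, 2010

Picture lock is reached: Sep 23, 2010.
The premiere takes place: Sep 23, 2010 + 69 days = Dec 1, 2010.
The editor's assembly is delivered: Sep 20, 2010.
The sound mix is finished: Sep 20, 2010 + 7 days = Sep 27, 2010.
Color grading is complete: Sep 27, 2010 + 5 days = Oct 2, 2010.
The DCP is delivered: Oct 2, 2010 + 30 days = Nov 1, 2010.
Comparing: the premiere takes place on Dec 1, 2010 vs the DCP is delivered on Nov 1, 2010. Earlier: the DCP is delivered.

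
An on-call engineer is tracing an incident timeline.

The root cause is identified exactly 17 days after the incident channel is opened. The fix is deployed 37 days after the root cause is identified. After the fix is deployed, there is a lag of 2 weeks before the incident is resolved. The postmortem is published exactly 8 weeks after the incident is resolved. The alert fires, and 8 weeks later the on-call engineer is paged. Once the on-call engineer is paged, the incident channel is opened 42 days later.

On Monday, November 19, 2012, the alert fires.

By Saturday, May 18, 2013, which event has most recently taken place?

The alert fires: Nov 19, 2012.
The on-call engineer is paged: Nov 19, 2012 + 8 weeks = Jan 14, 2013.
The incident channel is opened: Jan 14, 2013 + 42 days = Feb 25, 2013.
The root cause is identified: Feb 25, 2013 + 17 days = Mar 14, 2013.
The fix is deployed: Mar 14, 2013 + 37 days = Apr 20, 2013.
The incident is resolved: Apr 20, 2013 + 2 weeks = May 4, 2013.
The postmortem is published: May 4, 2013 + 8 weeks = Jun 29, 2013.
May 18, 2013 falls between when the incident is resolved (May 4, 2013) and when the postmortem is published (Jun 29, 2013).

The incident is resolved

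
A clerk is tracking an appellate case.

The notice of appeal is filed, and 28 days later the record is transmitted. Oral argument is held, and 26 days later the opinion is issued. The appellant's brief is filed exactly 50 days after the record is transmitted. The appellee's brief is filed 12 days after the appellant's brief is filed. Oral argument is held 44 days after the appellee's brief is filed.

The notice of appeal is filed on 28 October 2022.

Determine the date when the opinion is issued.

6 April 2023

The notice of appeal is filed: Oct 28, 2022.
The record is transmitted: Oct 28, 2022 + 28 days = Nov 25, 2022.
The appellant's brief is filed: Nov 25, 2022 + 50 days = Jan 14, 2023.
The appellee's brief is filed: Jan 14, 2023 + 12 days = Jan 26, 2023.
Oral argument is held: Jan 26, 2023 + 44 days = Mar 11, 2023.
The opinion is issued: Mar 11, 2023 + 26 days = Apr 6, 2023.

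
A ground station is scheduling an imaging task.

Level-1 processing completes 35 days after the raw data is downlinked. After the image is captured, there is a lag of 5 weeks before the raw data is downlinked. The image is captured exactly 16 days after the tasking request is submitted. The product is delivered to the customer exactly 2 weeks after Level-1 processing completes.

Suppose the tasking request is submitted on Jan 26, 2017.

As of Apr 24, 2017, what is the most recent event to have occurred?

The tasking request is submitted: Jan 26, 2017.
The image is captured: Jan 26, 2017 + 16 days = Feb 11, 2017.
The raw data is downlinked: Feb 11, 2017 + 5 weeks = Mar 18, 2017.
Level-1 processing completes: Mar 18, 2017 + 35 days = Apr 22, 2017.
The product is delivered to the customer: Apr 22, 2017 + 2 weeks = May 6, 2017.
Apr 24, 2017 falls between when Level-1 processing completes (Apr 22, 2017) and when the product is delivered to the customer (May 6, 2017).

Level-1 processing completes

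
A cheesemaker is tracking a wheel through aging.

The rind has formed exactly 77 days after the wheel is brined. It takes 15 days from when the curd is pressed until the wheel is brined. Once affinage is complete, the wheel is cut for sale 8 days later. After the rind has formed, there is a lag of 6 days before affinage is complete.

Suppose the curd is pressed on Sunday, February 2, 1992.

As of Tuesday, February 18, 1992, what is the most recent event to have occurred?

The wheel is brined

The curd is pressed: Feb 2, 1992.
The wheel is brined: Feb 2, 1992 + 15 days = Feb 17, 1992.
The rind has formed: Feb 17, 1992 + 77 days = May 4, 1992.
Affinage is complete: May 4, 1992 + 6 days = May 10, 1992.
The wheel is cut for sale: May 10, 1992 + 8 days = May 18, 1992.
Feb 18, 1992 falls between when the wheel is brined (Feb 17, 1992) and when the rind has formed (May 4, 1992).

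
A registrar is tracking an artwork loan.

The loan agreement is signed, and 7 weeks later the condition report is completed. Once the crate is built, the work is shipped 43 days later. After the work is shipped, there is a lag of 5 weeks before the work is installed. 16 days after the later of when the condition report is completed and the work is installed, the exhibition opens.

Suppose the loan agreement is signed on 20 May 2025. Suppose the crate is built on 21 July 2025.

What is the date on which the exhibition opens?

23 October 2025

The loan agreement is signed: May 20, 2025.
The condition report is completed: May 20, 2025 + 7 weeks = Jul 8, 2025.
The crate is built: Jul 21, 2025.
The work is shipped: Jul 21, 2025 + 43 days = Sep 2, 2025.
The work is installed: Sep 2, 2025 + 5 weeks = Oct 7, 2025.
Both prerequisites met — the condition report is completed (Jul 8, 2025), the work is installed (Oct 7, 2025); the later is Oct 7, 2025.
The exhibition opens: Oct 7, 2025 + 16 days = Oct 23, 2025.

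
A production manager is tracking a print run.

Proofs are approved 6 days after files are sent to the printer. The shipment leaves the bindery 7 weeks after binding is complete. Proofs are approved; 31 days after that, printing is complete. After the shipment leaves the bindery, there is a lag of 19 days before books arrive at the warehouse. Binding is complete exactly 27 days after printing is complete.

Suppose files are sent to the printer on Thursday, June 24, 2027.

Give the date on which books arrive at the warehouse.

Files are sent to the printer: Jun 24, 2027.
Proofs are approved: Jun 24, 2027 + 6 days = Jun 30, 2027.
Printing is complete: Jun 30, 2027 + 31 days = Jul 31, 2027.
Binding is complete: Jul 31, 2027 + 27 days = Aug 27, 2027.
The shipment leaves the bindery: Aug 27, 2027 + 7 weeks = Oct 15, 2027.
Books arrive at the warehouse: Oct 15, 2027 + 19 days = Nov 3, 2027.

Wednesday, November 3, 2027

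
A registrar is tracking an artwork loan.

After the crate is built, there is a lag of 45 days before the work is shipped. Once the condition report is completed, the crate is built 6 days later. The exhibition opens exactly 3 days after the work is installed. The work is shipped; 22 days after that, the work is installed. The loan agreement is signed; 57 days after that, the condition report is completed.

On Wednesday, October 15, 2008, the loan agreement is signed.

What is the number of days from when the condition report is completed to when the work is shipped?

Causal path: the condition report is completed → the crate is built → the work is shipped.
Total delay along the path: 6 + 45 = 51 days.

51 days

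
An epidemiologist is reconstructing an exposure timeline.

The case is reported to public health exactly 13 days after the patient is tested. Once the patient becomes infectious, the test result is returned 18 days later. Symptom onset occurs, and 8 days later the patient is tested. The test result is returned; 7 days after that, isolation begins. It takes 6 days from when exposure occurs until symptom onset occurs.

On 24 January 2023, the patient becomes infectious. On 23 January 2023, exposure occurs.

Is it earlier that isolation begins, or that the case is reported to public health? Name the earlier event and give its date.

Isolation begins — 18 February 2023

The patient becomes infectious: Jan 24, 2023.
The test result is returned: Jan 24, 2023 + 18 days = Feb 11, 2023.
Isolation begins: Feb 11, 2023 + 7 days = Feb 18, 2023.
Exposure occurs: Jan 23, 2023.
Symptom onset occurs: Jan 23, 2023 + 6 days = Jan 29, 2023.
The patient is tested: Jan 29, 2023 + 8 days = Feb 6, 2023.
The case is reported to public health: Feb 6, 2023 + 13 days = Feb 19, 2023.
Comparing: isolation begins on Feb 18, 2023 vs the case is reported to public health on Feb 19, 2023. Earlier: isolation begins.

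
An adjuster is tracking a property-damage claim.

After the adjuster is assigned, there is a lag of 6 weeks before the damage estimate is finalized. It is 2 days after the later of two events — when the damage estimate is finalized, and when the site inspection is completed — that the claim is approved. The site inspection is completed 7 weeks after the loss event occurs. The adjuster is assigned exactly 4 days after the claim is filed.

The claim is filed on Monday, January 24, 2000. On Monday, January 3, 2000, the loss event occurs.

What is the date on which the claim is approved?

Sunday, March 12, 2000

The claim is filed: Jan 24, 2000.
The adjuster is assigned: Jan 24, 2000 + 4 days = Jan 28, 2000.
The damage estimate is finalized: Jan 28, 2000 + 6 weeks = Mar 10, 2000.
The loss event occurs: Jan 3, 2000.
The site inspection is completed: Jan 3, 2000 + 7 weeks = Feb 21, 2000.
Both prerequisites met — the damage estimate is finalized (Mar 10, 2000), the site inspection is completed (Feb 21, 2000); the later is Mar 10, 2000.
The claim is approved: Mar 10, 2000 + 2 days = Mar 12, 2000.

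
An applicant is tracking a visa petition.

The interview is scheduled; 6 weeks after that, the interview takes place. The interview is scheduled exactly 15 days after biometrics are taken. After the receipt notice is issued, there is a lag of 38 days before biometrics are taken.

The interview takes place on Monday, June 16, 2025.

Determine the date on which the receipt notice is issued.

Thursday, March 13, 2025

The interview takes place: Jun 16, 2025.
The interview is scheduled: Jun 16, 2025 − 6 weeks = May 5, 2025.
Biometrics are taken: May 5, 2025 − 15 days = Apr 20, 2025.
The receipt notice is issued: Apr 20, 2025 − 38 days = Mar 13, 2025.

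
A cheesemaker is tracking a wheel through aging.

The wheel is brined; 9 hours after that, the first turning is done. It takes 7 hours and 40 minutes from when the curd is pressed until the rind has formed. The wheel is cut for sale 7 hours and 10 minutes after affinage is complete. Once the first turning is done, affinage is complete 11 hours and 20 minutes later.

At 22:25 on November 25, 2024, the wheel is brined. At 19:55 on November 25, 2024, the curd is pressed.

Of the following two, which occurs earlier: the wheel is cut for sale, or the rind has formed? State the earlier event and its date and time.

The rind has formed — 03:35 on November 26, 2024

The wheel is brined: 22:25 Nov 25, 2024.
The first turning is done: 22:25 Nov 25, 2024 + 9h = 07:25 Nov 26, 2024.
Affinage is complete: 07:25 Nov 26, 2024 + 11h20m = 18:45 Nov 26, 2024.
The wheel is cut for sale: 18:45 Nov 26, 2024 + 7h10m = 01:55 Nov 27, 2024.
The curd is pressed: 19:55 Nov 25, 2024.
The rind has formed: 19:55 Nov 25, 2024 + 7h40m = 03:35 Nov 26, 2024.
Comparing: the wheel is cut for sale at 01:55 Nov 27, 2024 vs the rind has formed at 03:35 Nov 26, 2024. Earlier: the rind has formed.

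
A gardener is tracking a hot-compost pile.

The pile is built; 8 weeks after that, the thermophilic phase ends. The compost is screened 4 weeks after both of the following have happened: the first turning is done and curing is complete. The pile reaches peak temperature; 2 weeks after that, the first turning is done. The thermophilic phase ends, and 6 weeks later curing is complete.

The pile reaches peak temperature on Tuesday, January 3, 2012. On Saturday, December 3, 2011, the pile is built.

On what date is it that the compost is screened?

The pile reaches peak temperature: Jan 3, 2012.
The first turning is done: Jan 3, 2012 + 2 weeks = Jan 17, 2012.
The pile is built: Dec 3, 2011.
The thermophilic phase ends: Dec 3, 2011 + 8 weeks = Jan 28, 2012.
Curing is complete: Jan 28, 2012 + 6 weeks = Mar 10, 2012.
Both prerequisites met — the first turning is done (Jan 17, 2012), curing is complete (Mar 10, 2012); the later is Mar 10, 2012.
The compost is screened: Mar 10, 2012 + 4 weeks = Apr 7, 2012.

Saturday, April 7, 2012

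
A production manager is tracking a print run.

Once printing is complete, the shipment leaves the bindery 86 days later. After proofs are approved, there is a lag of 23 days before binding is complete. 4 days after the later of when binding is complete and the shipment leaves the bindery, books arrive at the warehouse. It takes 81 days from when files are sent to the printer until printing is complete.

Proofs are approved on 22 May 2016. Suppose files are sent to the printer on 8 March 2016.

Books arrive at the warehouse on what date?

Proofs are approved: May 22, 2016.
Binding is complete: May 22, 2016 + 23 days = Jun 14, 2016.
Files are sent to the printer: Mar 8, 2016.
Printing is complete: Mar 8, 2016 + 81 days = May 28, 2016.
The shipment leaves the bindery: May 28, 2016 + 86 days = Aug 22, 2016.
Both prerequisites met — binding is complete (Jun 14, 2016), the shipment leaves the bindery (Aug 22, 2016); the later is Aug 22, 2016.
Books arrive at the warehouse: Aug 22, 2016 + 4 days = Aug 26, 2016.

26 August 2016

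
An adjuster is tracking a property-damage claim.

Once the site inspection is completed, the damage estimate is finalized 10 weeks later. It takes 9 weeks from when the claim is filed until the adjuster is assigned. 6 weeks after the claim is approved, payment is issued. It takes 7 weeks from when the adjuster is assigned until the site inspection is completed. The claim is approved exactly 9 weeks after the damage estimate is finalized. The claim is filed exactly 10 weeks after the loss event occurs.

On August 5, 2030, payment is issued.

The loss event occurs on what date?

Payment is issued: Aug 5, 2030.
The claim is approved: Aug 5, 2030 − 6 weeks = Jun 24, 2030.
The damage estimate is finalized: Jun 24, 2030 − 9 weeks = Apr 22, 2030.
The site inspection is completed: Apr 22, 2030 − 10 weeks = Feb 11, 2030.
The adjuster is assigned: Feb 11, 2030 − 7 weeks = Dec 24, 2029.
The claim is filed: Dec 24, 2029 − 9 weeks = Oct 22, 2029.
The loss event occurs: Oct 22, 2029 − 10 weeks = Aug 13, 2029.

August 13, 2029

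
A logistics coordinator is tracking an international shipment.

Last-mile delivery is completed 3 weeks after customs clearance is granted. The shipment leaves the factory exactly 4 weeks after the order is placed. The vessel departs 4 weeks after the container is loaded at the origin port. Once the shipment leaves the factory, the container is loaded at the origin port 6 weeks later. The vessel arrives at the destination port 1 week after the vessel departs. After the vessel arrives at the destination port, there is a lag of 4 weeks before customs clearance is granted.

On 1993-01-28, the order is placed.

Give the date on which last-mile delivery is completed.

The order is placed: Jan 28, 1993.
The shipment leaves the factory: Jan 28, 1993 + 4 weeks = Feb 25, 1993.
The container is loaded at the origin port: Feb 25, 1993 + 6 weeks = Apr 8, 1993.
The vessel departs: Apr 8, 1993 + 4 weeks = May 6, 1993.
The vessel arrives at the destination port: May 6, 1993 + 1 week = May 13, 1993.
Customs clearance is granted: May 13, 1993 + 4 weeks = Jun 10, 1993.
Last-mile delivery is completed: Jun 10, 1993 + 3 weeks = Jul 1, 1993.

1993-07-01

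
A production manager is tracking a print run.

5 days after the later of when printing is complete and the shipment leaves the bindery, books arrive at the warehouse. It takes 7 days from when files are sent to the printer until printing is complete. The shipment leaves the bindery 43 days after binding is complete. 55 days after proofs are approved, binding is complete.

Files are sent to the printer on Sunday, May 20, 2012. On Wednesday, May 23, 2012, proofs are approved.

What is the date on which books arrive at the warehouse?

Files are sent to the printer: May 20, 2012.
Printing is complete: May 20, 2012 + 7 days = May 27, 2012.
Proofs are approved: May 23, 2012.
Binding is complete: May 23, 2012 + 55 days = Jul 17, 2012.
The shipment leaves the bindery: Jul 17, 2012 + 43 days = Aug 29, 2012.
Both prerequisites met — printing is complete (May 27, 2012), the shipment leaves the bindery (Aug 29, 2012); the later is Aug 29, 2012.
Books arrive at the warehouse: Aug 29, 2012 + 5 days = Sep 3, 2012.

Monday, September 3, 2012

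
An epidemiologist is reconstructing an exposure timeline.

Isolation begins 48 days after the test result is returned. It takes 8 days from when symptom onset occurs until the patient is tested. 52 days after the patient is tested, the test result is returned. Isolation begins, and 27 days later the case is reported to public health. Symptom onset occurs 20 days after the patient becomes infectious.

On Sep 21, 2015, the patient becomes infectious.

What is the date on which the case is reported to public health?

The patient becomes infectious: Sep 21, 2015.
Symptom onset occurs: Sep 21, 2015 + 20 days = Oct 11, 2015.
The patient is tested: Oct 11, 2015 + 8 days = Oct 19, 2015.
The test result is returned: Oct 19, 2015 + 52 days = Dec 10, 2015.
Isolation begins: Dec 10, 2015 + 48 days = Jan 27, 2016.
The case is reported to public health: Jan 27, 2016 + 27 days = Feb 23, 2016.

Feb 23, 2016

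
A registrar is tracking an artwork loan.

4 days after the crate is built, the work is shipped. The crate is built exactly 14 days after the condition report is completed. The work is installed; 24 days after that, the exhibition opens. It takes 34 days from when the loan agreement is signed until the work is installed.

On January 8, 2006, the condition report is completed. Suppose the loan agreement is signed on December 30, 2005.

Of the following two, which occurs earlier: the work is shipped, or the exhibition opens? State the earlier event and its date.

The work is shipped — January 26, 2006

The condition report is completed: Jan 8, 2006.
The crate is built: Jan 8, 2006 + 14 days = Jan 22, 2006.
The work is shipped: Jan 22, 2006 + 4 days = Jan 26, 2006.
The loan agreement is signed: Dec 30, 2005.
The work is installed: Dec 30, 2005 + 34 days = Feb 2, 2006.
The exhibition opens: Feb 2, 2006 + 24 days = Feb 26, 2006.
Comparing: the work is shipped on Jan 26, 2006 vs the exhibition opens on Feb 26, 2006. Earlier: the work is shipped.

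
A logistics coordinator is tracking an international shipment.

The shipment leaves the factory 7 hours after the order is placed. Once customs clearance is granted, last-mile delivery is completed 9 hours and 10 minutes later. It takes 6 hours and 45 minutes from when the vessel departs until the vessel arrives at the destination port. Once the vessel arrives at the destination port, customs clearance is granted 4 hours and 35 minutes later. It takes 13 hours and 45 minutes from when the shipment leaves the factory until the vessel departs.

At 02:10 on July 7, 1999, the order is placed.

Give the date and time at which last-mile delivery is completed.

19:25 on July 8, 1999

The order is placed: 02:10 Jul 7, 1999.
The shipment leaves the factory: 02:10 Jul 7, 1999 + 7h = 09:10 Jul 7, 1999.
The vessel departs: 09:10 Jul 7, 1999 + 13h45m = 22:55 Jul 7, 1999.
The vessel arrives at the destination port: 22:55 Jul 7, 1999 + 6h45m = 05:40 Jul 8, 1999.
Customs clearance is granted: 05:40 Jul 8, 1999 + 4h35m = 10:15 Jul 8, 1999.
Last-mile delivery is completed: 10:15 Jul 8, 1999 + 9h10m = 19:25 Jul 8, 1999.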